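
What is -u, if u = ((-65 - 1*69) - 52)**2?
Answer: -34596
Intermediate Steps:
u = 34596 (u = ((-65 - 69) - 52)**2 = (-134 - 52)**2 = (-186)**2 = 34596)
-u = -1*34596 = -34596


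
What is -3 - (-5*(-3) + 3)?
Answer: -21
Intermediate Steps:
-3 - (-5*(-3) + 3) = -3 - (15 + 3) = -3 - 1*18 = -3 - 18 = -21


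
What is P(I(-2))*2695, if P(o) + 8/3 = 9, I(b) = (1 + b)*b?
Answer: 51205/3 ≈ 17068.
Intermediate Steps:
I(b) = b*(1 + b)
P(o) = 19/3 (P(o) = -8/3 + 9 = 19/3)
P(I(-2))*2695 = (19/3)*2695 = 51205/3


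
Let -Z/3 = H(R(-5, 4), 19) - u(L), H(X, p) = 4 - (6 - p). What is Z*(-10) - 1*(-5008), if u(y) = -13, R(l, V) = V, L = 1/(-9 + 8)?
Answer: 5908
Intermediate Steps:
L = -1 (L = 1/(-1) = -1)
H(X, p) = -2 + p (H(X, p) = 4 + (-6 + p) = -2 + p)
Z = -90 (Z = -3*((-2 + 19) - 1*(-13)) = -3*(17 + 13) = -3*30 = -90)
Z*(-10) - 1*(-5008) = -90*(-10) - 1*(-5008) = 900 + 5008 = 5908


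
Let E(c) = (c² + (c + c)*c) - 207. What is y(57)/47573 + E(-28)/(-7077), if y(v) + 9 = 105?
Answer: -33788231/112224707 ≈ -0.30108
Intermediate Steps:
y(v) = 96 (y(v) = -9 + 105 = 96)
E(c) = -207 + 3*c² (E(c) = (c² + (2*c)*c) - 207 = (c² + 2*c²) - 207 = 3*c² - 207 = -207 + 3*c²)
y(57)/47573 + E(-28)/(-7077) = 96/47573 + (-207 + 3*(-28)²)/(-7077) = 96*(1/47573) + (-207 + 3*784)*(-1/7077) = 96/47573 + (-207 + 2352)*(-1/7077) = 96/47573 + 2145*(-1/7077) = 96/47573 - 715/2359 = -33788231/112224707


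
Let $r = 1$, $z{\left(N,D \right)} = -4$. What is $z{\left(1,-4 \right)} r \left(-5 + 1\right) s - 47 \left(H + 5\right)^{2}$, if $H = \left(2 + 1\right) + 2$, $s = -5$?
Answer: $-4780$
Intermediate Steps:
$H = 5$ ($H = 3 + 2 = 5$)
$z{\left(1,-4 \right)} r \left(-5 + 1\right) s - 47 \left(H + 5\right)^{2} = - 4 \cdot 1 \left(-5 + 1\right) \left(-5\right) - 47 \left(5 + 5\right)^{2} = - 4 \cdot 1 \left(-4\right) \left(-5\right) - 47 \cdot 10^{2} = \left(-4\right) \left(-4\right) \left(-5\right) - 4700 = 16 \left(-5\right) - 4700 = -80 - 4700 = -4780$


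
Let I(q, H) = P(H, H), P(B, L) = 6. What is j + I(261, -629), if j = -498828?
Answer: -498822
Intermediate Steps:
I(q, H) = 6
j + I(261, -629) = -498828 + 6 = -498822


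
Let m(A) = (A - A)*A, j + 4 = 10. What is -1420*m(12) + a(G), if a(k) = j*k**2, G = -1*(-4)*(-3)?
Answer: 864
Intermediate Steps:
j = 6 (j = -4 + 10 = 6)
G = -12 (G = 4*(-3) = -12)
a(k) = 6*k**2
m(A) = 0 (m(A) = 0*A = 0)
-1420*m(12) + a(G) = -1420*0 + 6*(-12)**2 = 0 + 6*144 = 0 + 864 = 864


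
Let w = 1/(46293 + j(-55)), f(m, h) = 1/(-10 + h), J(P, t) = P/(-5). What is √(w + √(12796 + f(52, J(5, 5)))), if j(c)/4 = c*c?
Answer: √(7065553 + 37507166939*√1548305)/642323 ≈ 10.636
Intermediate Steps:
J(P, t) = -P/5 (J(P, t) = P*(-⅕) = -P/5)
j(c) = 4*c² (j(c) = 4*(c*c) = 4*c²)
w = 1/58393 (w = 1/(46293 + 4*(-55)²) = 1/(46293 + 4*3025) = 1/(46293 + 12100) = 1/58393 ≈ 1.7125e-5)
√(w + √(12796 + f(52, J(5, 5)))) = √(1/58393 + √(12796 + 1/(-10 - ⅕*5))) = √(1/58393 + √(12796 + 1/(-10 - 1))) = √(1/58393 + √(12796 + 1/(-11))) = √(1/58393 + √(12796 - 1/11)) = √(1/58393 + √(140755/11)) = √(1/58393 + √1548305/11)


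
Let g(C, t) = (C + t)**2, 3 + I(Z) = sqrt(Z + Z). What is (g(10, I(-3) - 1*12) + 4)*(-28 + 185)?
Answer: 3611 - 1570*I*sqrt(6) ≈ 3611.0 - 3845.7*I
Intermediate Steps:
I(Z) = -3 + sqrt(2)*sqrt(Z) (I(Z) = -3 + sqrt(Z + Z) = -3 + sqrt(2*Z) = -3 + sqrt(2)*sqrt(Z))
(g(10, I(-3) - 1*12) + 4)*(-28 + 185) = ((10 + ((-3 + sqrt(2)*sqrt(-3)) - 1*12))**2 + 4)*(-28 + 185) = ((10 + ((-3 + sqrt(2)*(I*sqrt(3))) - 12))**2 + 4)*157 = ((10 + ((-3 + I*sqrt(6)) - 12))**2 + 4)*157 = ((10 + (-15 + I*sqrt(6)))**2 + 4)*157 = ((-5 + I*sqrt(6))**2 + 4)*157 = (4 + (-5 + I*sqrt(6))**2)*157 = 628 + 157*(-5 + I*sqrt(6))**2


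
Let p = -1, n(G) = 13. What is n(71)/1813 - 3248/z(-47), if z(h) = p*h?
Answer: -5888013/85211 ≈ -69.099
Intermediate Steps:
z(h) = -h
n(71)/1813 - 3248/z(-47) = 13/1813 - 3248/((-1*(-47))) = 13*(1/1813) - 3248/47 = 13/1813 - 3248*1/47 = 13/1813 - 3248/47 = -5888013/85211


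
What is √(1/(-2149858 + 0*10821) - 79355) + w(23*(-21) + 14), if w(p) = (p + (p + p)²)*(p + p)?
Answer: -824853750 + I*√366770034939264078/2149858 ≈ -8.2485e+8 + 281.7*I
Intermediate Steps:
w(p) = 2*p*(p + 4*p²) (w(p) = (p + (2*p)²)*(2*p) = (p + 4*p²)*(2*p) = 2*p*(p + 4*p²))
√(1/(-2149858 + 0*10821) - 79355) + w(23*(-21) + 14) = √(1/(-2149858 + 0*10821) - 79355) + (23*(-21) + 14)²*(2 + 8*(23*(-21) + 14)) = √(1/(-2149858 + 0) - 79355) + (-483 + 14)²*(2 + 8*(-483 + 14)) = √(1/(-2149858) - 79355) + (-469)²*(2 + 8*(-469)) = √(-1/2149858 - 79355) + 219961*(2 - 3752) = √(-170601981591/2149858) + 219961*(-3750) = I*√366770034939264078/2149858 - 824853750 = -824853750 + I*√366770034939264078/2149858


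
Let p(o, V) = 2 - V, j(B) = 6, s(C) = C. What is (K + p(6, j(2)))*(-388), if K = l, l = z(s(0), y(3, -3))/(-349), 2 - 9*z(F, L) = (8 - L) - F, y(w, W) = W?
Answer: 541260/349 ≈ 1550.9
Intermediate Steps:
z(F, L) = -⅔ + F/9 + L/9 (z(F, L) = 2/9 - ((8 - L) - F)/9 = 2/9 - (8 - F - L)/9 = 2/9 + (-8/9 + F/9 + L/9) = -⅔ + F/9 + L/9)
l = 1/349 (l = (-⅔ + (⅑)*0 + (⅑)*(-3))/(-349) = (-⅔ + 0 - ⅓)*(-1/349) = -1*(-1/349) = 1/349 ≈ 0.0028653)
K = 1/349 ≈ 0.0028653
(K + p(6, j(2)))*(-388) = (1/349 + (2 - 1*6))*(-388) = (1/349 + (2 - 6))*(-388) = (1/349 - 4)*(-388) = -1395/349*(-388) = 541260/349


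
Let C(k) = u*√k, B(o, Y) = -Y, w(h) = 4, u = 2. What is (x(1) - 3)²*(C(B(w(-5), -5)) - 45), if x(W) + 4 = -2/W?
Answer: -3645 + 162*√5 ≈ -3282.8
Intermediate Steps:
x(W) = -4 - 2/W
C(k) = 2*√k
(x(1) - 3)²*(C(B(w(-5), -5)) - 45) = ((-4 - 2/1) - 3)²*(2*√(-1*(-5)) - 45) = ((-4 - 2*1) - 3)²*(2*√5 - 45) = ((-4 - 2) - 3)²*(-45 + 2*√5) = (-6 - 3)²*(-45 + 2*√5) = (-9)²*(-45 + 2*√5) = 81*(-45 + 2*√5) = -3645 + 162*√5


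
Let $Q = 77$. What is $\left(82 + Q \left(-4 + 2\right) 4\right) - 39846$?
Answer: $-40380$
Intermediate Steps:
$\left(82 + Q \left(-4 + 2\right) 4\right) - 39846 = \left(82 + 77 \left(-4 + 2\right) 4\right) - 39846 = \left(82 + 77 \left(\left(-2\right) 4\right)\right) - 39846 = \left(82 + 77 \left(-8\right)\right) - 39846 = \left(82 - 616\right) - 39846 = -534 - 39846 = -40380$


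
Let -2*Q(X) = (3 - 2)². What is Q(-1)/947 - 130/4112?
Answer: -62583/1947032 ≈ -0.032143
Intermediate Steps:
Q(X) = -½ (Q(X) = -(3 - 2)²/2 = -½*1² = -½*1 = -½)
Q(-1)/947 - 130/4112 = -½/947 - 130/4112 = -½*1/947 - 130*1/4112 = -1/1894 - 65/2056 = -62583/1947032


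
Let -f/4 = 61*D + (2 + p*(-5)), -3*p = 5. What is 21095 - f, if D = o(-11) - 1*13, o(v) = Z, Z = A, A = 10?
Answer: 61213/3 ≈ 20404.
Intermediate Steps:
p = -5/3 (p = -⅓*5 = -5/3 ≈ -1.6667)
Z = 10
o(v) = 10
D = -3 (D = 10 - 1*13 = 10 - 13 = -3)
f = 2072/3 (f = -4*(61*(-3) + (2 - 5/3*(-5))) = -4*(-183 + (2 + 25/3)) = -4*(-183 + 31/3) = -4*(-518/3) = 2072/3 ≈ 690.67)
21095 - f = 21095 - 1*2072/3 = 21095 - 2072/3 = 61213/3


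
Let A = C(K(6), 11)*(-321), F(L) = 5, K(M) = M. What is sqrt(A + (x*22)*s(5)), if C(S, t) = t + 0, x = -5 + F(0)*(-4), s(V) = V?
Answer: I*sqrt(6281) ≈ 79.253*I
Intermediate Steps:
x = -25 (x = -5 + 5*(-4) = -5 - 20 = -25)
C(S, t) = t
A = -3531 (A = 11*(-321) = -3531)
sqrt(A + (x*22)*s(5)) = sqrt(-3531 - 25*22*5) = sqrt(-3531 - 550*5) = sqrt(-3531 - 2750) = sqrt(-6281) = I*sqrt(6281)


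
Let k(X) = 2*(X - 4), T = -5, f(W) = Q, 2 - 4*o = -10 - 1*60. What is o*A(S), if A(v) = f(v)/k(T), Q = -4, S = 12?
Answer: 4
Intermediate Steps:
o = 18 (o = ½ - (-10 - 1*60)/4 = ½ - (-10 - 60)/4 = ½ - ¼*(-70) = ½ + 35/2 = 18)
f(W) = -4
k(X) = -8 + 2*X (k(X) = 2*(-4 + X) = -8 + 2*X)
A(v) = 2/9 (A(v) = -4/(-8 + 2*(-5)) = -4/(-8 - 10) = -4/(-18) = -4*(-1/18) = 2/9)
o*A(S) = 18*(2/9) = 4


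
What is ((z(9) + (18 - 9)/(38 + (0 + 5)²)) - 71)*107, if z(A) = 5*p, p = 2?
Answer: -45582/7 ≈ -6511.7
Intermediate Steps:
z(A) = 10 (z(A) = 5*2 = 10)
((z(9) + (18 - 9)/(38 + (0 + 5)²)) - 71)*107 = ((10 + (18 - 9)/(38 + (0 + 5)²)) - 71)*107 = ((10 + 9/(38 + 5²)) - 71)*107 = ((10 + 9/(38 + 25)) - 71)*107 = ((10 + 9/63) - 71)*107 = ((10 + 9*(1/63)) - 71)*107 = ((10 + ⅐) - 71)*107 = (71/7 - 71)*107 = -426/7*107 = -45582/7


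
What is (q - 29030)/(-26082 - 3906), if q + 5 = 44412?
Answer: -15377/29988 ≈ -0.51277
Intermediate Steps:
q = 44407 (q = -5 + 44412 = 44407)
(q - 29030)/(-26082 - 3906) = (44407 - 29030)/(-26082 - 3906) = 15377/(-29988) = 15377*(-1/29988) = -15377/29988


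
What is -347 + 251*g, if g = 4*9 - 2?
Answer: 8187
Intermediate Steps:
g = 34 (g = 36 - 2 = 34)
-347 + 251*g = -347 + 251*34 = -347 + 8534 = 8187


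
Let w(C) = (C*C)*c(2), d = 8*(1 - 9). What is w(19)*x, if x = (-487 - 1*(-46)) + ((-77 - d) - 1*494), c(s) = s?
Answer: -684456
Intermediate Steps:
d = -64 (d = 8*(-8) = -64)
w(C) = 2*C² (w(C) = (C*C)*2 = C²*2 = 2*C²)
x = -948 (x = (-487 - 1*(-46)) + ((-77 - 1*(-64)) - 1*494) = (-487 + 46) + ((-77 + 64) - 494) = -441 + (-13 - 494) = -441 - 507 = -948)
w(19)*x = (2*19²)*(-948) = (2*361)*(-948) = 722*(-948) = -684456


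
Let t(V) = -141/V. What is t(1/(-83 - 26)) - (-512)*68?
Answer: 50185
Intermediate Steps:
t(1/(-83 - 26)) - (-512)*68 = -141/(1/(-83 - 26)) - (-512)*68 = -141/(1/(-109)) - 1*(-34816) = -141/(-1/109) + 34816 = -141*(-109) + 34816 = 15369 + 34816 = 50185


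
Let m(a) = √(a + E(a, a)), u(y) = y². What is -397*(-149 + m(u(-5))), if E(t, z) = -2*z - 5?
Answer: 59153 - 397*I*√30 ≈ 59153.0 - 2174.5*I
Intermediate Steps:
E(t, z) = -5 - 2*z
m(a) = √(-5 - a) (m(a) = √(a + (-5 - 2*a)) = √(-5 - a))
-397*(-149 + m(u(-5))) = -397*(-149 + √(-5 - 1*(-5)²)) = -397*(-149 + √(-5 - 1*25)) = -397*(-149 + √(-5 - 25)) = -397*(-149 + √(-30)) = -397*(-149 + I*√30) = 59153 - 397*I*√30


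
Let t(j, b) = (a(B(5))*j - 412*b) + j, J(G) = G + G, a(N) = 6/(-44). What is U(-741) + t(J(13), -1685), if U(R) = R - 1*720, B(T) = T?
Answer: 7620596/11 ≈ 6.9278e+5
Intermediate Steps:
a(N) = -3/22 (a(N) = 6*(-1/44) = -3/22)
J(G) = 2*G
t(j, b) = -412*b + 19*j/22 (t(j, b) = (-3*j/22 - 412*b) + j = (-412*b - 3*j/22) + j = -412*b + 19*j/22)
U(R) = -720 + R (U(R) = R - 720 = -720 + R)
U(-741) + t(J(13), -1685) = (-720 - 741) + (-412*(-1685) + 19*(2*13)/22) = -1461 + (694220 + (19/22)*26) = -1461 + (694220 + 247/11) = -1461 + 7636667/11 = 7620596/11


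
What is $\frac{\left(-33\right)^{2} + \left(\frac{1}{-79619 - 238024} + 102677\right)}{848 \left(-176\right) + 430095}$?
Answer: $\frac{32960543537}{89209083621} \approx 0.36948$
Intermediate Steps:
$\frac{\left(-33\right)^{2} + \left(\frac{1}{-79619 - 238024} + 102677\right)}{848 \left(-176\right) + 430095} = \frac{1089 + \left(\frac{1}{-317643} + 102677\right)}{-149248 + 430095} = \frac{1089 + \left(- \frac{1}{317643} + 102677\right)}{280847} = \left(1089 + \frac{32614630310}{317643}\right) \frac{1}{280847} = \frac{32960543537}{317643} \cdot \frac{1}{280847} = \frac{32960543537}{89209083621}$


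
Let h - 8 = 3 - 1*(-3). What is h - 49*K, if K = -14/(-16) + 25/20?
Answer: -721/8 ≈ -90.125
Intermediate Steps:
h = 14 (h = 8 + (3 - 1*(-3)) = 8 + (3 + 3) = 8 + 6 = 14)
K = 17/8 (K = -14*(-1/16) + 25*(1/20) = 7/8 + 5/4 = 17/8 ≈ 2.1250)
h - 49*K = 14 - 49*17/8 = 14 - 833/8 = -721/8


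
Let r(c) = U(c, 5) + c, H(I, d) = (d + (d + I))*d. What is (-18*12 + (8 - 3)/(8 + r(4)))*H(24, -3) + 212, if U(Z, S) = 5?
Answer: 201622/17 ≈ 11860.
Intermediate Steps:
H(I, d) = d*(I + 2*d) (H(I, d) = (d + (I + d))*d = (I + 2*d)*d = d*(I + 2*d))
r(c) = 5 + c
(-18*12 + (8 - 3)/(8 + r(4)))*H(24, -3) + 212 = (-18*12 + (8 - 3)/(8 + (5 + 4)))*(-3*(24 + 2*(-3))) + 212 = (-216 + 5/(8 + 9))*(-3*(24 - 6)) + 212 = (-216 + 5/17)*(-3*18) + 212 = (-216 + 5*(1/17))*(-54) + 212 = (-216 + 5/17)*(-54) + 212 = -3667/17*(-54) + 212 = 198018/17 + 212 = 201622/17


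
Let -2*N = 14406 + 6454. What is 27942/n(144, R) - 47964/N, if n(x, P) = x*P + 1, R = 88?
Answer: 64234488/9441385 ≈ 6.8035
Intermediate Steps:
n(x, P) = 1 + P*x (n(x, P) = P*x + 1 = 1 + P*x)
N = -10430 (N = -(14406 + 6454)/2 = -1/2*20860 = -10430)
27942/n(144, R) - 47964/N = 27942/(1 + 88*144) - 47964/(-10430) = 27942/(1 + 12672) - 47964*(-1/10430) = 27942/12673 + 3426/745 = 64234488/9441385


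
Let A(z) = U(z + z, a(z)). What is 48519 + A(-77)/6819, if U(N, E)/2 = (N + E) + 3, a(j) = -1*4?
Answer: 330850751/6819 ≈ 48519.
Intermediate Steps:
a(j) = -4
U(N, E) = 6 + 2*E + 2*N (U(N, E) = 2*((N + E) + 3) = 2*((E + N) + 3) = 2*(3 + E + N) = 6 + 2*E + 2*N)
A(z) = -2 + 4*z (A(z) = 6 + 2*(-4) + 2*(z + z) = 6 - 8 + 2*(2*z) = 6 - 8 + 4*z = -2 + 4*z)
48519 + A(-77)/6819 = 48519 + (-2 + 4*(-77))/6819 = 48519 + (-2 - 308)*(1/6819) = 48519 - 310*1/6819 = 48519 - 310/6819 = 330850751/6819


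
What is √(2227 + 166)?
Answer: √2393 ≈ 48.918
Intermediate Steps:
√(2227 + 166) = √2393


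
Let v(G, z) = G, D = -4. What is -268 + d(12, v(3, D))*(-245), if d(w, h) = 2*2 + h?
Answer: -1983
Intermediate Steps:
d(w, h) = 4 + h
-268 + d(12, v(3, D))*(-245) = -268 + (4 + 3)*(-245) = -268 + 7*(-245) = -268 - 1715 = -1983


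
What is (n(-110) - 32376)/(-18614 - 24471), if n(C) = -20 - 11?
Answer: 32407/43085 ≈ 0.75216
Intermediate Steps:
n(C) = -31
(n(-110) - 32376)/(-18614 - 24471) = (-31 - 32376)/(-18614 - 24471) = -32407/(-43085) = -32407*(-1/43085) = 32407/43085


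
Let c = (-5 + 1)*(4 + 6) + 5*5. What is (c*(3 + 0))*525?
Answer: -23625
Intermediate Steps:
c = -15 (c = -4*10 + 25 = -40 + 25 = -15)
(c*(3 + 0))*525 = -15*(3 + 0)*525 = -15*3*525 = -45*525 = -23625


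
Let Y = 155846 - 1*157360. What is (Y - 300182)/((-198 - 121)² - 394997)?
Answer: 75424/73309 ≈ 1.0289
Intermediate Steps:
Y = -1514 (Y = 155846 - 157360 = -1514)
(Y - 300182)/((-198 - 121)² - 394997) = (-1514 - 300182)/((-198 - 121)² - 394997) = -301696/((-319)² - 394997) = -301696/(101761 - 394997) = -301696/(-293236) = -301696*(-1/293236) = 75424/73309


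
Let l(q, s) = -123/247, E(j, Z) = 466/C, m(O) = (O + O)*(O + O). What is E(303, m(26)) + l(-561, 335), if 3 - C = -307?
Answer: 38486/38285 ≈ 1.0053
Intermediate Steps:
C = 310 (C = 3 - 1*(-307) = 3 + 307 = 310)
m(O) = 4*O**2 (m(O) = (2*O)*(2*O) = 4*O**2)
E(j, Z) = 233/155 (E(j, Z) = 466/310 = 466*(1/310) = 233/155)
l(q, s) = -123/247 (l(q, s) = -123*1/247 = -123/247)
E(303, m(26)) + l(-561, 335) = 233/155 - 123/247 = 38486/38285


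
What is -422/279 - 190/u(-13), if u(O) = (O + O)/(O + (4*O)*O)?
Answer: 1351333/279 ≈ 4843.5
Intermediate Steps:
u(O) = 2*O/(O + 4*O²) (u(O) = (2*O)/(O + 4*O²) = 2*O/(O + 4*O²))
-422/279 - 190/u(-13) = -422/279 - 190/(2/(1 + 4*(-13))) = -422*1/279 - 190/(2/(1 - 52)) = -422/279 - 190/(2/(-51)) = -422/279 - 190/(2*(-1/51)) = -422/279 - 190/(-2/51) = -422/279 - 190*(-51/2) = -422/279 + 4845 = 1351333/279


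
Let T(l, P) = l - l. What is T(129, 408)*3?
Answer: 0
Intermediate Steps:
T(l, P) = 0
T(129, 408)*3 = 0*3 = 0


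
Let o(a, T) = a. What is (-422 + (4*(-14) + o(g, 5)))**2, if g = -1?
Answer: 229441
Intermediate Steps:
(-422 + (4*(-14) + o(g, 5)))**2 = (-422 + (4*(-14) - 1))**2 = (-422 + (-56 - 1))**2 = (-422 - 57)**2 = (-479)**2 = 229441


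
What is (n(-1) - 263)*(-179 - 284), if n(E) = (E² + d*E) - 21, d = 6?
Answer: 133807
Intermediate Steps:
n(E) = -21 + E² + 6*E (n(E) = (E² + 6*E) - 21 = -21 + E² + 6*E)
(n(-1) - 263)*(-179 - 284) = ((-21 + (-1)² + 6*(-1)) - 263)*(-179 - 284) = ((-21 + 1 - 6) - 263)*(-463) = (-26 - 263)*(-463) = -289*(-463) = 133807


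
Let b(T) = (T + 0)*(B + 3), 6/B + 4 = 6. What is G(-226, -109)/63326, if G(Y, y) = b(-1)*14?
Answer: -42/31663 ≈ -0.0013265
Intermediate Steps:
B = 3 (B = 6/(-4 + 6) = 6/2 = 6*(1/2) = 3)
b(T) = 6*T (b(T) = (T + 0)*(3 + 3) = T*6 = 6*T)
G(Y, y) = -84 (G(Y, y) = (6*(-1))*14 = -6*14 = -84)
G(-226, -109)/63326 = -84/63326 = -84*1/63326 = -42/31663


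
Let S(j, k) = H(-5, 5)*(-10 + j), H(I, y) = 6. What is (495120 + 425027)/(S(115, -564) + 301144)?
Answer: 920147/301774 ≈ 3.0491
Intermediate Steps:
S(j, k) = -60 + 6*j (S(j, k) = 6*(-10 + j) = -60 + 6*j)
(495120 + 425027)/(S(115, -564) + 301144) = (495120 + 425027)/((-60 + 6*115) + 301144) = 920147/((-60 + 690) + 301144) = 920147/(630 + 301144) = 920147/301774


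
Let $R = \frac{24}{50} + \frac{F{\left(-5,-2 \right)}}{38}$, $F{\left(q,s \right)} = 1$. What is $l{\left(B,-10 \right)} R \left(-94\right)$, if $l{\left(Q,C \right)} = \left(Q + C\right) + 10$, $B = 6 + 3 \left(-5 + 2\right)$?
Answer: $\frac{67821}{475} \approx 142.78$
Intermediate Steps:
$B = -3$ ($B = 6 + 3 \left(-3\right) = 6 - 9 = -3$)
$l{\left(Q,C \right)} = 10 + C + Q$ ($l{\left(Q,C \right)} = \left(C + Q\right) + 10 = 10 + C + Q$)
$R = \frac{481}{950}$ ($R = \frac{24}{50} + 1 \cdot \frac{1}{38} = 24 \cdot \frac{1}{50} + 1 \cdot \frac{1}{38} = \frac{12}{25} + \frac{1}{38} = \frac{481}{950} \approx 0.50632$)
$l{\left(B,-10 \right)} R \left(-94\right) = \left(10 - 10 - 3\right) \frac{481}{950} \left(-94\right) = \left(-3\right) \frac{481}{950} \left(-94\right) = \left(- \frac{1443}{950}\right) \left(-94\right) = \frac{67821}{475}$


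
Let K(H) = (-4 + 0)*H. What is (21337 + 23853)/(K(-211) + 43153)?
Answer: 45190/43997 ≈ 1.0271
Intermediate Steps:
K(H) = -4*H
(21337 + 23853)/(K(-211) + 43153) = (21337 + 23853)/(-4*(-211) + 43153) = 45190/(844 + 43153) = 45190/43997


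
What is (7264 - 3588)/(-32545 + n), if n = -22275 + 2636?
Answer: -919/13046 ≈ -0.070443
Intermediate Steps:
n = -19639
(7264 - 3588)/(-32545 + n) = (7264 - 3588)/(-32545 - 19639) = 3676/(-52184) = 3676*(-1/52184) = -919/13046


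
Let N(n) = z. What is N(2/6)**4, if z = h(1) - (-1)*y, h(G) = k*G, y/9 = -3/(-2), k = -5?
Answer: 83521/16 ≈ 5220.1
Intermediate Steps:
y = 27/2 (y = 9*(-3/(-2)) = 9*(-3*(-1/2)) = 9*(3/2) = 27/2 ≈ 13.500)
h(G) = -5*G
z = 17/2 (z = -5*1 - (-1)*27/2 = -5 - 1*(-27/2) = -5 + 27/2 = 17/2 ≈ 8.5000)
N(n) = 17/2
N(2/6)**4 = (17/2)**4 = 83521/16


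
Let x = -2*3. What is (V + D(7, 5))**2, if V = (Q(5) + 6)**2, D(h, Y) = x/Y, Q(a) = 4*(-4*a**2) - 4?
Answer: 627286176196/25 ≈ 2.5091e+10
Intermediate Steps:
x = -6
Q(a) = -4 - 16*a**2 (Q(a) = -16*a**2 - 4 = -4 - 16*a**2)
D(h, Y) = -6/Y
V = 158404 (V = ((-4 - 16*5**2) + 6)**2 = ((-4 - 16*25) + 6)**2 = ((-4 - 400) + 6)**2 = (-404 + 6)**2 = (-398)**2 = 158404)
(V + D(7, 5))**2 = (158404 - 6/5)**2 = (792014/5)**2 = 627286176196/25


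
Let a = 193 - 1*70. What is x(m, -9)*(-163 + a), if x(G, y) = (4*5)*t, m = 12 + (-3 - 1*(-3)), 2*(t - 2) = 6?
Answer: -4000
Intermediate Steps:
t = 5 (t = 2 + (½)*6 = 2 + 3 = 5)
m = 12 (m = 12 + (-3 + 3) = 12 + 0 = 12)
a = 123 (a = 193 - 70 = 123)
x(G, y) = 100 (x(G, y) = (4*5)*5 = 20*5 = 100)
x(m, -9)*(-163 + a) = 100*(-163 + 123) = 100*(-40) = -4000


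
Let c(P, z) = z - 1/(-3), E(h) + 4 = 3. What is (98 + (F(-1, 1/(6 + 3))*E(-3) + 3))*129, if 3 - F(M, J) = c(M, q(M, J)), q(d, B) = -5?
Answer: 12040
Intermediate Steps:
E(h) = -1 (E(h) = -4 + 3 = -1)
c(P, z) = ⅓ + z (c(P, z) = z - 1*(-⅓) = z + ⅓ = ⅓ + z)
F(M, J) = 23/3 (F(M, J) = 3 - (⅓ - 5) = 3 - 1*(-14/3) = 3 + 14/3 = 23/3)
(98 + (F(-1, 1/(6 + 3))*E(-3) + 3))*129 = (98 + ((23/3)*(-1) + 3))*129 = (98 + (-23/3 + 3))*129 = (98 - 14/3)*129 = (280/3)*129 = 12040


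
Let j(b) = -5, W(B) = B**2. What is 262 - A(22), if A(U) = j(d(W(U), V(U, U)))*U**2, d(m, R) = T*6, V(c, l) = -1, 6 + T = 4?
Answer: 2682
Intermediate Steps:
T = -2 (T = -6 + 4 = -2)
d(m, R) = -12 (d(m, R) = -2*6 = -12)
A(U) = -5*U**2
262 - A(22) = 262 - (-5)*22**2 = 262 - (-5)*484 = 262 - 1*(-2420) = 262 + 2420 = 2682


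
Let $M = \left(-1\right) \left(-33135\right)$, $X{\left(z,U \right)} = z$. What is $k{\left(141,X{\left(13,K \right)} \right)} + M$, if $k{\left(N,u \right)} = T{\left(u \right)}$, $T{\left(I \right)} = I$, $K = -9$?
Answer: $33148$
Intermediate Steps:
$k{\left(N,u \right)} = u$
$M = 33135$
$k{\left(141,X{\left(13,K \right)} \right)} + M = 13 + 33135 = 33148$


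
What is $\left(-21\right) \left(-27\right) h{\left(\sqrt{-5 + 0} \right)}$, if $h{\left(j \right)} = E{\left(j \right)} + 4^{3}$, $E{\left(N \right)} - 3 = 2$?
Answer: $39123$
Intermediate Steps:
$E{\left(N \right)} = 5$ ($E{\left(N \right)} = 3 + 2 = 5$)
$h{\left(j \right)} = 69$ ($h{\left(j \right)} = 5 + 4^{3} = 5 + 64 = 69$)
$\left(-21\right) \left(-27\right) h{\left(\sqrt{-5 + 0} \right)} = \left(-21\right) \left(-27\right) 69 = 567 \cdot 69 = 39123$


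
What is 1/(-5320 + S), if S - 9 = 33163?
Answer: 1/27852 ≈ 3.5904e-5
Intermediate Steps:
S = 33172 (S = 9 + 33163 = 33172)
1/(-5320 + S) = 1/(-5320 + 33172) = 1/27852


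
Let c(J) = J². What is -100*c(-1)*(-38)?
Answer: 3800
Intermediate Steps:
-100*c(-1)*(-38) = -100*(-1)²*(-38) = -100*1*(-38) = -100*(-38) = 3800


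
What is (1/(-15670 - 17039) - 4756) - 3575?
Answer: -272498680/32709 ≈ -8331.0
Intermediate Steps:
(1/(-15670 - 17039) - 4756) - 3575 = (1/(-32709) - 4756) - 3575 = (-1/32709 - 4756) - 3575 = -155564005/32709 - 3575 = -272498680/32709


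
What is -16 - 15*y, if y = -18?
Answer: 254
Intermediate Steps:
-16 - 15*y = -16 - 15*(-18) = -16 + 270 = 254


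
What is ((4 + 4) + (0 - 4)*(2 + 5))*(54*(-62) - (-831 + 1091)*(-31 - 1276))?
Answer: -6729440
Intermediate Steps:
((4 + 4) + (0 - 4)*(2 + 5))*(54*(-62) - (-831 + 1091)*(-31 - 1276)) = (8 - 4*7)*(-3348 - 260*(-1307)) = (8 - 28)*(-3348 - 1*(-339820)) = -20*(-3348 + 339820) = -20*336472 = -6729440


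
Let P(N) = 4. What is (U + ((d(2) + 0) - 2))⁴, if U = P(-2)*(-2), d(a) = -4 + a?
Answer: 20736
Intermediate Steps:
U = -8 (U = 4*(-2) = -8)
(U + ((d(2) + 0) - 2))⁴ = (-8 + (((-4 + 2) + 0) - 2))⁴ = (-8 + ((-2 + 0) - 2))⁴ = (-8 + (-2 - 2))⁴ = (-8 - 4)⁴ = (-12)⁴ = 20736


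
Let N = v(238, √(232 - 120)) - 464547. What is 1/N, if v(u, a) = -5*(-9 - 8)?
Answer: -1/464462 ≈ -2.1530e-6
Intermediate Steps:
v(u, a) = 85 (v(u, a) = -5*(-17) = 85)
N = -464462 (N = 85 - 464547 = -464462)
1/N = 1/(-464462) = -1/464462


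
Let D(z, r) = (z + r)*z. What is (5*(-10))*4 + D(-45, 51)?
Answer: -470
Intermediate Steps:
D(z, r) = z*(r + z) (D(z, r) = (r + z)*z = z*(r + z))
(5*(-10))*4 + D(-45, 51) = (5*(-10))*4 - 45*(51 - 45) = -50*4 - 45*6 = -200 - 270 = -470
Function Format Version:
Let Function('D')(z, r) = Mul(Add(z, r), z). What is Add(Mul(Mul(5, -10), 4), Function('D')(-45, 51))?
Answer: -470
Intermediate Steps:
Function('D')(z, r) = Mul(z, Add(r, z)) (Function('D')(z, r) = Mul(Add(r, z), z) = Mul(z, Add(r, z)))
Add(Mul(Mul(5, -10), 4), Function('D')(-45, 51)) = Add(Mul(Mul(5, -10), 4), Mul(-45, Add(51, -45))) = Add(Mul(-50, 4), Mul(-45, 6)) = Add(-200, -270) = -470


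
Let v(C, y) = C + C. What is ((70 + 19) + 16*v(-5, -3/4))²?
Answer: 5041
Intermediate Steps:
v(C, y) = 2*C
((70 + 19) + 16*v(-5, -3/4))² = ((70 + 19) + 16*(2*(-5)))² = (89 + 16*(-10))² = (89 - 160)² = (-71)² = 5041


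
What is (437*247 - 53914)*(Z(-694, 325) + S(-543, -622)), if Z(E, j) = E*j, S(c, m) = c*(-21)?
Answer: -11569291675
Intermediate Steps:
S(c, m) = -21*c
(437*247 - 53914)*(Z(-694, 325) + S(-543, -622)) = (437*247 - 53914)*(-694*325 - 21*(-543)) = (107939 - 53914)*(-225550 + 11403) = 54025*(-214147) = -11569291675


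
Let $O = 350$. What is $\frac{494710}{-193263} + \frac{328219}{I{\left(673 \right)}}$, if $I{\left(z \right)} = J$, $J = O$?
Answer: $\frac{9037062871}{9663150} \approx 935.21$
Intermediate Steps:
$J = 350$
$I{\left(z \right)} = 350$
$\frac{494710}{-193263} + \frac{328219}{I{\left(673 \right)}} = \frac{494710}{-193263} + \frac{328219}{350} = 494710 \left(- \frac{1}{193263}\right) + 328219 \cdot \frac{1}{350} = - \frac{494710}{193263} + \frac{328219}{350} = \frac{9037062871}{9663150}$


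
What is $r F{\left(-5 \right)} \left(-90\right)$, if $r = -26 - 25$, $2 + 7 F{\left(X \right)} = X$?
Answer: $-4590$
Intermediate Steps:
$F{\left(X \right)} = - \frac{2}{7} + \frac{X}{7}$
$r = -51$
$r F{\left(-5 \right)} \left(-90\right) = - 51 \left(- \frac{2}{7} + \frac{1}{7} \left(-5\right)\right) \left(-90\right) = - 51 \left(- \frac{2}{7} - \frac{5}{7}\right) \left(-90\right) = \left(-51\right) \left(-1\right) \left(-90\right) = 51 \left(-90\right) = -4590$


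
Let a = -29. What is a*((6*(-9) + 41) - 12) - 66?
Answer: 659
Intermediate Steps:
a*((6*(-9) + 41) - 12) - 66 = -29*((6*(-9) + 41) - 12) - 66 = -29*((-54 + 41) - 12) - 66 = -29*(-13 - 12) - 66 = -29*(-25) - 66 = 725 - 66 = 659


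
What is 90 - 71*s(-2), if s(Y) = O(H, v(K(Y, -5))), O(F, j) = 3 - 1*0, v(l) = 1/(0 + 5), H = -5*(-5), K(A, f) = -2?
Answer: -123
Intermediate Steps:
H = 25
v(l) = ⅕ (v(l) = 1/5 = ⅕)
O(F, j) = 3 (O(F, j) = 3 + 0 = 3)
s(Y) = 3
90 - 71*s(-2) = 90 - 71*3 = 90 - 213 = -123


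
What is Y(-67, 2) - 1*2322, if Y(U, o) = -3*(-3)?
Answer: -2313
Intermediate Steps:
Y(U, o) = 9
Y(-67, 2) - 1*2322 = 9 - 1*2322 = 9 - 2322 = -2313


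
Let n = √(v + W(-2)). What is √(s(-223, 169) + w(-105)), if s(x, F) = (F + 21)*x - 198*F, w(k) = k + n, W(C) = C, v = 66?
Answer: I*√75929 ≈ 275.55*I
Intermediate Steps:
n = 8 (n = √(66 - 2) = √64 = 8)
w(k) = 8 + k (w(k) = k + 8 = 8 + k)
s(x, F) = -198*F + x*(21 + F) (s(x, F) = (21 + F)*x - 198*F = x*(21 + F) - 198*F = -198*F + x*(21 + F))
√(s(-223, 169) + w(-105)) = √((-198*169 + 21*(-223) + 169*(-223)) + (8 - 105)) = √((-33462 - 4683 - 37687) - 97) = √(-75832 - 97) = √(-75929) = I*√75929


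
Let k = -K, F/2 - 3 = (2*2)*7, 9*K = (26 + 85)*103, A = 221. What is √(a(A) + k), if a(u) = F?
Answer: 5*I*√435/3 ≈ 34.761*I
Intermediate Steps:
K = 3811/3 (K = ((26 + 85)*103)/9 = (111*103)/9 = (⅑)*11433 = 3811/3 ≈ 1270.3)
F = 62 (F = 6 + 2*((2*2)*7) = 6 + 2*(4*7) = 6 + 2*28 = 6 + 56 = 62)
a(u) = 62
k = -3811/3 (k = -1*3811/3 = -3811/3 ≈ -1270.3)
√(a(A) + k) = √(62 - 3811/3) = √(-3625/3) = 5*I*√435/3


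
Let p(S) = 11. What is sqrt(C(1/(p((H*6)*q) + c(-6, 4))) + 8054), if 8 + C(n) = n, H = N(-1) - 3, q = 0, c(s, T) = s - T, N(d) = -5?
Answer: sqrt(8047) ≈ 89.705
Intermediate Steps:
H = -8 (H = -5 - 3 = -8)
C(n) = -8 + n
sqrt(C(1/(p((H*6)*q) + c(-6, 4))) + 8054) = sqrt((-8 + 1/(11 + (-6 - 1*4))) + 8054) = sqrt((-8 + 1/(11 + (-6 - 4))) + 8054) = sqrt((-8 + 1/(11 - 10)) + 8054) = sqrt((-8 + 1/1) + 8054) = sqrt((-8 + 1) + 8054) = sqrt(-7 + 8054) = sqrt(8047)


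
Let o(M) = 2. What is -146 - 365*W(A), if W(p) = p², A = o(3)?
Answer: -1606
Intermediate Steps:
A = 2
-146 - 365*W(A) = -146 - 365*2² = -146 - 365*4 = -146 - 1460 = -1606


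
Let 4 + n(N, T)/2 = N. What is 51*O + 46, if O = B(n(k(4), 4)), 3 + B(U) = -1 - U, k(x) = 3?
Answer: -56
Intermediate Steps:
n(N, T) = -8 + 2*N
B(U) = -4 - U (B(U) = -3 + (-1 - U) = -4 - U)
O = -2 (O = -4 - (-8 + 2*3) = -4 - (-8 + 6) = -4 - 1*(-2) = -4 + 2 = -2)
51*O + 46 = 51*(-2) + 46 = -102 + 46 = -56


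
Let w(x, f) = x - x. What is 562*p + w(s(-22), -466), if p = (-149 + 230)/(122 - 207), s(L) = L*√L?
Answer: -45522/85 ≈ -535.55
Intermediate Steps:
s(L) = L^(3/2)
p = -81/85 (p = 81/(-85) = 81*(-1/85) = -81/85 ≈ -0.95294)
w(x, f) = 0
562*p + w(s(-22), -466) = 562*(-81/85) + 0 = -45522/85 + 0 = -45522/85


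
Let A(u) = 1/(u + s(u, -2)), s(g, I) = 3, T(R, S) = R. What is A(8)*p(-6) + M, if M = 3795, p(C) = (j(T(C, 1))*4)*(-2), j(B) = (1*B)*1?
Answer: 41793/11 ≈ 3799.4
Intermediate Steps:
j(B) = B (j(B) = B*1 = B)
A(u) = 1/(3 + u) (A(u) = 1/(u + 3) = 1/(3 + u))
p(C) = -8*C (p(C) = (C*4)*(-2) = (4*C)*(-2) = -8*C)
A(8)*p(-6) + M = (-8*(-6))/(3 + 8) + 3795 = 48/11 + 3795 = 41793/11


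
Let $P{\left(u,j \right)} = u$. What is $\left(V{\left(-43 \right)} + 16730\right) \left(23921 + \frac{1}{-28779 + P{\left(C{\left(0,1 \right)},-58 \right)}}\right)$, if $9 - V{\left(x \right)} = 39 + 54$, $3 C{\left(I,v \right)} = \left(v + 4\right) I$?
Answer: $\frac{11459480235868}{28779} \approx 3.9819 \cdot 10^{8}$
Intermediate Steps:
$C{\left(I,v \right)} = \frac{I \left(4 + v\right)}{3}$ ($C{\left(I,v \right)} = \frac{\left(v + 4\right) I}{3} = \frac{\left(4 + v\right) I}{3} = \frac{I \left(4 + v\right)}{3}$)
$V{\left(x \right)} = -84$ ($V{\left(x \right)} = 9 - \left(39 + 54\right) = 9 - 93 = -84$)
$\left(V{\left(-43 \right)} + 16730\right) \left(23921 + \frac{1}{-28779 + P{\left(C{\left(0,1 \right)},-58 \right)}}\right) = \left(-84 + 16730\right) \left(23921 + \frac{1}{-28779 + \frac{1}{3} \cdot 0 \left(4 + 1\right)}\right) = 16646 \left(23921 + \frac{1}{-28779 + \frac{1}{3} \cdot 0 \cdot 5}\right) = 16646 \left(23921 + \frac{1}{-28779 + 0}\right) = 16646 \left(23921 + \frac{1}{-28779}\right) = 16646 \left(23921 - \frac{1}{28779}\right) = 16646 \cdot \frac{688422458}{28779} = \frac{11459480235868}{28779}$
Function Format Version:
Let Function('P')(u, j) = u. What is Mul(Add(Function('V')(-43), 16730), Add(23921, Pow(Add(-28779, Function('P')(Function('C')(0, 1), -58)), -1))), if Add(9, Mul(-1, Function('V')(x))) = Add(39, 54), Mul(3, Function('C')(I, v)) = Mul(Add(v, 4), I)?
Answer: Rational(11459480235868, 28779) ≈ 3.9819e+8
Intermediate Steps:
Function('C')(I, v) = Mul(Rational(1, 3), I, Add(4, v)) (Function('C')(I, v) = Mul(Rational(1, 3), Mul(Add(v, 4), I)) = Mul(Rational(1, 3), Mul(Add(4, v), I)) = Mul(Rational(1, 3), Mul(I, Add(4, v))) = Mul(Rational(1, 3), I, Add(4, v)))
Function('V')(x) = -84 (Function('V')(x) = Add(9, Mul(-1, Add(39, 54))) = Add(9, Mul(-1, 93)) = Add(9, -93) = -84)
Mul(Add(Function('V')(-43), 16730), Add(23921, Pow(Add(-28779, Function('P')(Function('C')(0, 1), -58)), -1))) = Mul(Add(-84, 16730), Add(23921, Pow(Add(-28779, Mul(Rational(1, 3), 0, Add(4, 1))), -1))) = Mul(16646, Add(23921, Pow(Add(-28779, Mul(Rational(1, 3), 0, 5)), -1))) = Mul(16646, Add(23921, Pow(Add(-28779, 0), -1))) = Mul(16646, Add(23921, Pow(-28779, -1))) = Mul(16646, Add(23921, Rational(-1, 28779))) = Mul(16646, Rational(688422458, 28779)) = Rational(11459480235868, 28779)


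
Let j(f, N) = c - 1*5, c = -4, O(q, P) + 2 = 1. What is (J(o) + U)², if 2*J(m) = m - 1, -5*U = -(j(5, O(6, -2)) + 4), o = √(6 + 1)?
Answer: (-3 + √7)²/4 ≈ 0.031373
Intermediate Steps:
O(q, P) = -1 (O(q, P) = -2 + 1 = -1)
o = √7 ≈ 2.6458
j(f, N) = -9 (j(f, N) = -4 - 1*5 = -4 - 5 = -9)
U = -1 (U = -(-1)*(-9 + 4)/5 = -(-1)*(-5)/5 = -⅕*5 = -1)
J(m) = -½ + m/2 (J(m) = (m - 1)/2 = (-1 + m)/2 = -½ + m/2)
(J(o) + U)² = ((-½ + √7/2) - 1)² = (-3/2 + √7/2)²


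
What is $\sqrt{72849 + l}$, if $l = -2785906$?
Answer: $i \sqrt{2713057} \approx 1647.1 i$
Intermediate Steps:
$\sqrt{72849 + l} = \sqrt{72849 - 2785906} = \sqrt{-2713057} = i \sqrt{2713057}$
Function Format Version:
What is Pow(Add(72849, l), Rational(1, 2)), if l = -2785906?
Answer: Mul(I, Pow(2713057, Rational(1, 2))) ≈ Mul(1647.1, I)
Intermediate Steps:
Pow(Add(72849, l), Rational(1, 2)) = Pow(Add(72849, -2785906), Rational(1, 2)) = Pow(-2713057, Rational(1, 2)) = Mul(I, Pow(2713057, Rational(1, 2)))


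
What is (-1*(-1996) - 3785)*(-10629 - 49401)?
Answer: 107393670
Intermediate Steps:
(-1*(-1996) - 3785)*(-10629 - 49401) = (1996 - 3785)*(-60030) = -1789*(-60030) = 107393670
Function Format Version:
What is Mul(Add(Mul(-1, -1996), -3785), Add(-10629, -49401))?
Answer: 107393670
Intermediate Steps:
Mul(Add(Mul(-1, -1996), -3785), Add(-10629, -49401)) = Mul(Add(1996, -3785), -60030) = Mul(-1789, -60030) = 107393670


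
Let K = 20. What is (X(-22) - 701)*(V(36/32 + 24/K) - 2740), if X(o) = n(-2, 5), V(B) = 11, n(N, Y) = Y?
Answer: 1899384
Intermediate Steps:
X(o) = 5
(X(-22) - 701)*(V(36/32 + 24/K) - 2740) = (5 - 701)*(11 - 2740) = -696*(-2729) = 1899384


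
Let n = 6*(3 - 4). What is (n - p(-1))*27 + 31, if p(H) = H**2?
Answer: -158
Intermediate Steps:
n = -6 (n = 6*(-1) = -6)
(n - p(-1))*27 + 31 = (-6 - 1*(-1)**2)*27 + 31 = (-6 - 1*1)*27 + 31 = (-6 - 1)*27 + 31 = -7*27 + 31 = -189 + 31 = -158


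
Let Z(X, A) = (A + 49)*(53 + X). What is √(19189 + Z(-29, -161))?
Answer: √16501 ≈ 128.46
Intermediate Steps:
Z(X, A) = (49 + A)*(53 + X)
√(19189 + Z(-29, -161)) = √(19189 + (2597 + 49*(-29) + 53*(-161) - 161*(-29))) = √(19189 + (2597 - 1421 - 8533 + 4669)) = √(19189 - 2688) = √16501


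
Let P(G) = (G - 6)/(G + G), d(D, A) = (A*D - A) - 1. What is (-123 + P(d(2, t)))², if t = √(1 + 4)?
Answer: 121547/8 + 1479*√5/8 ≈ 15607.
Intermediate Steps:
t = √5 ≈ 2.2361
d(D, A) = -1 - A + A*D (d(D, A) = (-A + A*D) - 1 = -1 - A + A*D)
P(G) = (-6 + G)/(2*G) (P(G) = (-6 + G)/((2*G)) = (-6 + G)*(1/(2*G)) = (-6 + G)/(2*G))
(-123 + P(d(2, t)))² = (-123 + (-6 + (-1 - √5 + √5*2))/(2*(-1 - √5 + √5*2)))² = (-123 + (-6 + (-1 - √5 + 2*√5))/(2*(-1 - √5 + 2*√5)))² = (-123 + (-6 + (-1 + √5))/(2*(-1 + √5)))² = (-123 + (-7 + √5)/(2*(-1 + √5)))²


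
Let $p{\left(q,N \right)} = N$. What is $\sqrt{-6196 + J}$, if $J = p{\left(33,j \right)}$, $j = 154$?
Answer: $i \sqrt{6042} \approx 77.73 i$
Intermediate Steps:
$J = 154$
$\sqrt{-6196 + J} = \sqrt{-6196 + 154} = \sqrt{-6042} = i \sqrt{6042}$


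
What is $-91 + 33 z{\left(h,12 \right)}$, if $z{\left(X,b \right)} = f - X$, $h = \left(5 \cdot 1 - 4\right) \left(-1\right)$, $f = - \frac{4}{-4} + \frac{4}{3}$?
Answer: $19$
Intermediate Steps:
$f = \frac{7}{3}$ ($f = \left(-4\right) \left(- \frac{1}{4}\right) + 4 \cdot \frac{1}{3} = 1 + \frac{4}{3} = \frac{7}{3} \approx 2.3333$)
$h = -1$ ($h = \left(5 - 4\right) \left(-1\right) = 1 \left(-1\right) = -1$)
$z{\left(X,b \right)} = \frac{7}{3} - X$
$-91 + 33 z{\left(h,12 \right)} = -91 + 33 \left(\frac{7}{3} - -1\right) = -91 + 33 \left(\frac{7}{3} + 1\right) = -91 + 33 \cdot \frac{10}{3} = -91 + 110 = 19$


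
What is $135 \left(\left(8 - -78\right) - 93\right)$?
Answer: $-945$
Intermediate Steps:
$135 \left(\left(8 - -78\right) - 93\right) = 135 \left(\left(8 + 78\right) - 93\right) = 135 \left(86 - 93\right) = 135 \left(-7\right) = -945$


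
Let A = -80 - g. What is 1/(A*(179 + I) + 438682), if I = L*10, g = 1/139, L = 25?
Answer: 139/56205889 ≈ 2.4731e-6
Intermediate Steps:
g = 1/139 ≈ 0.0071942
A = -11121/139 (A = -80 - 1*1/139 = -80 - 1/139 = -11121/139 ≈ -80.007)
I = 250 (I = 25*10 = 250)
1/(A*(179 + I) + 438682) = 1/(-11121*(179 + 250)/139 + 438682) = 1/(-11121/139*429 + 438682) = 1/(-4770909/139 + 438682) = 1/(56205889/139) = 139/56205889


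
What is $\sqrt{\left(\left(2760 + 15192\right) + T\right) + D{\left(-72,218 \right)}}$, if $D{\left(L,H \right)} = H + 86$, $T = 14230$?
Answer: $\sqrt{32486} \approx 180.24$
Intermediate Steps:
$D{\left(L,H \right)} = 86 + H$
$\sqrt{\left(\left(2760 + 15192\right) + T\right) + D{\left(-72,218 \right)}} = \sqrt{\left(\left(2760 + 15192\right) + 14230\right) + \left(86 + 218\right)} = \sqrt{\left(17952 + 14230\right) + 304} = \sqrt{32182 + 304} = \sqrt{32486}$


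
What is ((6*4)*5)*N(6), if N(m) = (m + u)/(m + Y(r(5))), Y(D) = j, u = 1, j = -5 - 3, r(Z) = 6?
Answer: -420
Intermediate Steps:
j = -8
Y(D) = -8
N(m) = (1 + m)/(-8 + m) (N(m) = (m + 1)/(m - 8) = (1 + m)/(-8 + m))
((6*4)*5)*N(6) = ((6*4)*5)*((1 + 6)/(-8 + 6)) = (24*5)*(7/(-2)) = 120*(-1/2*7) = 120*(-7/2) = -420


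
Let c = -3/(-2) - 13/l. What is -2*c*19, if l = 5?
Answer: 209/5 ≈ 41.800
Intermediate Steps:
c = -11/10 (c = -3/(-2) - 13/5 = -3*(-½) - 13*⅕ = 3/2 - 13/5 = -11/10 ≈ -1.1000)
-2*c*19 = -2*(-11/10)*19 = (11/5)*19 = 209/5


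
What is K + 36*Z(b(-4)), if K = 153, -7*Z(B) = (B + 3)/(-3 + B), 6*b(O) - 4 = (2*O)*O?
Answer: 963/7 ≈ 137.57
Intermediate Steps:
b(O) = ⅔ + O²/3 (b(O) = ⅔ + ((2*O)*O)/6 = ⅔ + (2*O²)/6 = ⅔ + O²/3)
Z(B) = -(3 + B)/(7*(-3 + B)) (Z(B) = -(B + 3)/(7*(-3 + B)) = -(3 + B)/(7*(-3 + B)))
K + 36*Z(b(-4)) = 153 + 36*((-3 - (⅔ + (⅓)*(-4)²))/(7*(-3 + (⅔ + (⅓)*(-4)²)))) = 153 + 36*((-3 - (⅔ + (⅓)*16))/(7*(-3 + (⅔ + (⅓)*16)))) = 153 + 36*((-3 - (⅔ + 16/3))/(7*(-3 + (⅔ + 16/3)))) = 153 + 36*((-3 - 1*6)/(7*(-3 + 6))) = 153 + 36*((⅐)*(-3 - 6)/3) = 153 + 36*((⅐)*(⅓)*(-9)) = 153 + 36*(-3/7) = 153 - 108/7 = 963/7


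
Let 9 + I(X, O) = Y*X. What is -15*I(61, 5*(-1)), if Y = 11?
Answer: -9930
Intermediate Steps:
I(X, O) = -9 + 11*X
-15*I(61, 5*(-1)) = -15*(-9 + 11*61) = -15*(-9 + 671) = -15*662 = -9930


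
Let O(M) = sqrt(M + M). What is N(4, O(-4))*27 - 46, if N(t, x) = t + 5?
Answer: 197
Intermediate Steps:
O(M) = sqrt(2)*sqrt(M) (O(M) = sqrt(2*M) = sqrt(2)*sqrt(M))
N(t, x) = 5 + t
N(4, O(-4))*27 - 46 = (5 + 4)*27 - 46 = 9*27 - 46 = 243 - 46 = 197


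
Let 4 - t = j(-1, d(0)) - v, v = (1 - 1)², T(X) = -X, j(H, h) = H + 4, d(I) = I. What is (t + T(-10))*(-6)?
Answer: -66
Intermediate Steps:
j(H, h) = 4 + H
v = 0 (v = 0² = 0)
t = 1 (t = 4 - ((4 - 1) - 1*0) = 4 - (3 + 0) = 4 - 1*3 = 4 - 3 = 1)
(t + T(-10))*(-6) = (1 - 1*(-10))*(-6) = (1 + 10)*(-6) = 11*(-6) = -66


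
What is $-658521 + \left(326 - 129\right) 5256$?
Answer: $376911$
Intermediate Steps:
$-658521 + \left(326 - 129\right) 5256 = -658521 + 197 \cdot 5256 = -658521 + 1035432 = 376911$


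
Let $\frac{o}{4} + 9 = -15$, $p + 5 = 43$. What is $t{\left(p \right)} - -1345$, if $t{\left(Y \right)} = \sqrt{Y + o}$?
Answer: $1345 + i \sqrt{58} \approx 1345.0 + 7.6158 i$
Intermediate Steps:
$p = 38$ ($p = -5 + 43 = 38$)
$o = -96$ ($o = -36 + 4 \left(-15\right) = -36 - 60 = -96$)
$t{\left(Y \right)} = \sqrt{-96 + Y}$ ($t{\left(Y \right)} = \sqrt{Y - 96} = \sqrt{-96 + Y}$)
$t{\left(p \right)} - -1345 = \sqrt{-96 + 38} - -1345 = \sqrt{-58} + 1345 = i \sqrt{58} + 1345 = 1345 + i \sqrt{58}$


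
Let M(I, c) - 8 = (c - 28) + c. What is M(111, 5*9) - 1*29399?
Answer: -29329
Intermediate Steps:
M(I, c) = -20 + 2*c (M(I, c) = 8 + ((c - 28) + c) = 8 + ((-28 + c) + c) = 8 + (-28 + 2*c) = -20 + 2*c)
M(111, 5*9) - 1*29399 = (-20 + 2*(5*9)) - 1*29399 = (-20 + 2*45) - 29399 = (-20 + 90) - 29399 = 70 - 29399 = -29329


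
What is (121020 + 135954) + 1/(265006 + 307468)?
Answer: 147110933677/572474 ≈ 2.5697e+5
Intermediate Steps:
(121020 + 135954) + 1/(265006 + 307468) = 256974 + 1/572474 = 147110933677/572474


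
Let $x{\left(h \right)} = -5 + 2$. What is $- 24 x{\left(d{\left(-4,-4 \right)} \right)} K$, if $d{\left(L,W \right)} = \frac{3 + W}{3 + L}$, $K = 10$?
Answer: $720$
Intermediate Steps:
$d{\left(L,W \right)} = \frac{3 + W}{3 + L}$
$x{\left(h \right)} = -3$
$- 24 x{\left(d{\left(-4,-4 \right)} \right)} K = \left(-24\right) \left(-3\right) 10 = 72 \cdot 10 = 720$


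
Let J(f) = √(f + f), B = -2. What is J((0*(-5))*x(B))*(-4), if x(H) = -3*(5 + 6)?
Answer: 0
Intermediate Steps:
x(H) = -33 (x(H) = -3*11 = -33)
J(f) = √2*√f (J(f) = √(2*f) = √2*√f)
J((0*(-5))*x(B))*(-4) = (√2*√((0*(-5))*(-33)))*(-4) = (√2*√(0*(-33)))*(-4) = (√2*√0)*(-4) = (√2*0)*(-4) = 0*(-4) = 0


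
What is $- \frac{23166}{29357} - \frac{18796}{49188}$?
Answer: $- \frac{422820845}{361003029} \approx -1.1712$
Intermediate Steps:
$- \frac{23166}{29357} - \frac{18796}{49188} = \left(-23166\right) \frac{1}{29357} - \frac{4699}{12297} = - \frac{23166}{29357} - \frac{4699}{12297} = - \frac{422820845}{361003029}$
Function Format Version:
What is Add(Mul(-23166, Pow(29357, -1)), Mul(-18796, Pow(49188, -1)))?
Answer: Rational(-422820845, 361003029) ≈ -1.1712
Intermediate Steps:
Add(Mul(-23166, Pow(29357, -1)), Mul(-18796, Pow(49188, -1))) = Add(Mul(-23166, Rational(1, 29357)), Mul(-18796, Rational(1, 49188))) = Add(Rational(-23166, 29357), Rational(-4699, 12297)) = Rational(-422820845, 361003029)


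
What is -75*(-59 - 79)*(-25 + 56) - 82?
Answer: 320768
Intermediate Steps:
-75*(-59 - 79)*(-25 + 56) - 82 = -(-10350)*31 - 82 = -75*(-4278) - 82 = 320850 - 82 = 320768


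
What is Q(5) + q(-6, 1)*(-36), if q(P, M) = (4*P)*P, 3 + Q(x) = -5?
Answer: -5192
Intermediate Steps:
Q(x) = -8 (Q(x) = -3 - 5 = -8)
q(P, M) = 4*P**2
Q(5) + q(-6, 1)*(-36) = -8 + (4*(-6)**2)*(-36) = -8 + (4*36)*(-36) = -8 + 144*(-36) = -8 - 5184 = -5192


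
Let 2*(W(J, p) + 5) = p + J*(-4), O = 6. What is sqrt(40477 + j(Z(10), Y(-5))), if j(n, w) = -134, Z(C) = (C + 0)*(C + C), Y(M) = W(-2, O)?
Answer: sqrt(40343) ≈ 200.86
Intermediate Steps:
W(J, p) = -5 + p/2 - 2*J (W(J, p) = -5 + (p + J*(-4))/2 = -5 + (p - 4*J)/2 = -5 + (p/2 - 2*J) = -5 + p/2 - 2*J)
Y(M) = 2 (Y(M) = -5 + (1/2)*6 - 2*(-2) = -5 + 3 + 4 = 2)
Z(C) = 2*C**2 (Z(C) = C*(2*C) = 2*C**2)
sqrt(40477 + j(Z(10), Y(-5))) = sqrt(40477 - 134) = sqrt(40343)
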